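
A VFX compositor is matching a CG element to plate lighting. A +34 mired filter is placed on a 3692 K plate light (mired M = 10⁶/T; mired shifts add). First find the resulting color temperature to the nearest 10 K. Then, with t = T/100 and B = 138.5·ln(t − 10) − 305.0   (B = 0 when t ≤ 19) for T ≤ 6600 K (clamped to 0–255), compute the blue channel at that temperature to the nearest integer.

128

M_in = 10⁶/3692 = 270.86; M_out = 270.86 + (+34) = 304.86.
T_out = 10⁶/304.86 = 3280.2 K → 3280 K; t = 32.8.
B = 138.5·ln(32.8 − 10) − 305.0 = 138.5·ln 22.8 − 305.0 = 138.5·3.1268 − 305.0 = 128.056.
Rounded: 128.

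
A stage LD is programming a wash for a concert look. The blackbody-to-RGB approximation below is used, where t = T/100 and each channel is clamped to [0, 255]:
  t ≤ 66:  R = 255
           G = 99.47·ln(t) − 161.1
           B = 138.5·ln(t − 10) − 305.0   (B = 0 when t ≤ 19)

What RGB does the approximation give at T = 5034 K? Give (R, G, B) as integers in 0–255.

t = 5034/100 = 50.34; the t ≤ 66 branch applies.
R = 255 by definition for t ≤ 66.
G = 99.47·ln 50.34 − 161.1 = 99.47·3.9188 − 161.1 = 228.703.
B = 138.5·ln(50.34 − 10) − 305.0 = 138.5·ln 40.34 − 305.0 = 138.5·3.6973 − 305.0 = 207.082.
Rounded: (255, 229, 207).

(255, 229, 207)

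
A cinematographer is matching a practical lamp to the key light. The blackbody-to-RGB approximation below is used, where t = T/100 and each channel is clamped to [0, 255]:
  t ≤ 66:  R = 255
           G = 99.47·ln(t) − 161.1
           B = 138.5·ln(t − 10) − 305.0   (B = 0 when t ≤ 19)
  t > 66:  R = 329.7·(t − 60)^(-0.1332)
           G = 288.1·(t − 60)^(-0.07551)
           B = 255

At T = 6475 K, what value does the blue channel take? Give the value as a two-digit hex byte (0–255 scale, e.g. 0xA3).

t = 6475/100 = 64.75; the t ≤ 66 branch applies.
B = 138.5·ln(64.75 − 10) − 305.0 = 138.5·ln 54.75 − 305.0 = 138.5·4.0028 − 305.0 = 249.385.
Rounded: 249; in hex, 0xF9.

0xF9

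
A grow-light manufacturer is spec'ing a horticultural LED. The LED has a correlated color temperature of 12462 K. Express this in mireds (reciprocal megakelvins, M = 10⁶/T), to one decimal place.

80.2 mireds

M = 10⁶ / 12462 = 80.244 → 80.2 mireds.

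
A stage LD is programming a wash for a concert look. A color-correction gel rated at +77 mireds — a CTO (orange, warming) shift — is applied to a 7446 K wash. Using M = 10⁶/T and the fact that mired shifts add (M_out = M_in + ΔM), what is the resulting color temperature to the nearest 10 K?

4730 K

M_in = 10⁶/7446 = 134.30 mireds.
M_out = 134.30 + (+77) = 211.30 mireds.
T_out = 10⁶/211.30 = 4732.6 K → 4730 K.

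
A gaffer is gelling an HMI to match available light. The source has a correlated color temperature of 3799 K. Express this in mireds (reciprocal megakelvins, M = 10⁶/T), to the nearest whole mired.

M = 10⁶ / 3799 = 263.227 → 263 mireds.

263 mireds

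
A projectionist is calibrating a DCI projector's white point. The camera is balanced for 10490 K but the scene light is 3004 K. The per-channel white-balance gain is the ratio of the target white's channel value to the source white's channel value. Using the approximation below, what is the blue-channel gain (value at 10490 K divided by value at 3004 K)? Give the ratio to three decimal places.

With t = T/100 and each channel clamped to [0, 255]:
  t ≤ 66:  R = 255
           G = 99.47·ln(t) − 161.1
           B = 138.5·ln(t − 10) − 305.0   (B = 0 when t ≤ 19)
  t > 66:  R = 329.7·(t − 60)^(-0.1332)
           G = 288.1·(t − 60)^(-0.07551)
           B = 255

At 3004 K (t = 30.04):
  B = 138.5·ln(30.04 − 10) − 305.0 = 138.5·ln 20.04 − 305.0 = 138.5·2.9977 − 305.0 = 110.186.
At 10490 K (t = 104.9):
  B = 255 by definition for t > 66.
Gain = 255.000 / 110.186 = 2.3143 → 2.314.

2.314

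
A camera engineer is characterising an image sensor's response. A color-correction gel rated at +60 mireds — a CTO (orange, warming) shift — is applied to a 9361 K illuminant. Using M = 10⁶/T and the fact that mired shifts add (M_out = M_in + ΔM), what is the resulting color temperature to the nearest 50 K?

M_in = 10⁶/9361 = 106.83 mireds.
M_out = 106.83 + (+60) = 166.83 mireds.
T_out = 10⁶/166.83 = 5994.3 K → 6000 K.

6000 K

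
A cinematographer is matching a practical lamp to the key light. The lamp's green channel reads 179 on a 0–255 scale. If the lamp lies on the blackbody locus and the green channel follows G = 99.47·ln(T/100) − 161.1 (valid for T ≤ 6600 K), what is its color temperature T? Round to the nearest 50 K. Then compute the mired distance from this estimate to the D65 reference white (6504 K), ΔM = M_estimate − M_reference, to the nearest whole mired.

+174 mireds

ln t = (179 + 161.1) / 99.47 = 3.4191.
t = e^3.4191 = 30.543.
T = 100·t = 3054 K → 3050 K to the nearest 50 K.
M_estimate = 10⁶/3050 = 327.87; M_reference = 10⁶/6504 = 153.75.
ΔM = 327.87 − 153.75 = 174.12 → +174 mireds.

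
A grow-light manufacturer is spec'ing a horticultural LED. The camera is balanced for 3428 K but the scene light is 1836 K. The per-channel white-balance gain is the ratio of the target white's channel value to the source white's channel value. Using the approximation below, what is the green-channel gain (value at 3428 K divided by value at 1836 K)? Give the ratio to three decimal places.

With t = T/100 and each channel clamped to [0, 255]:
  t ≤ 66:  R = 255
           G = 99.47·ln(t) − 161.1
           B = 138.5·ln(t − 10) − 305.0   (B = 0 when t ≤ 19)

1.484

At 1836 K (t = 18.36):
  G = 99.47·ln 18.36 − 161.1 = 99.47·2.9102 − 161.1 = 128.375.
At 3428 K (t = 34.28):
  G = 99.47·ln 34.28 − 161.1 = 99.47·3.5346 − 161.1 = 190.483.
Gain = 190.483 / 128.375 = 1.4838 → 1.484.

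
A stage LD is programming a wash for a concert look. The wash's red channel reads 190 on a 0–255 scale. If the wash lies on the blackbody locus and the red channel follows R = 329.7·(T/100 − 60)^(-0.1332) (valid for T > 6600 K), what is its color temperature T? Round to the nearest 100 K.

(t − 60)^(-0.1332) = 190/329.7 = 0.57628.
t − 60 = 0.57628^(1/-0.1332) = 0.57628^(-7.508) = 62.667, so t = 122.667.
T = 100·t = 12267 K → 12300 K to the nearest 100 K.

12300 K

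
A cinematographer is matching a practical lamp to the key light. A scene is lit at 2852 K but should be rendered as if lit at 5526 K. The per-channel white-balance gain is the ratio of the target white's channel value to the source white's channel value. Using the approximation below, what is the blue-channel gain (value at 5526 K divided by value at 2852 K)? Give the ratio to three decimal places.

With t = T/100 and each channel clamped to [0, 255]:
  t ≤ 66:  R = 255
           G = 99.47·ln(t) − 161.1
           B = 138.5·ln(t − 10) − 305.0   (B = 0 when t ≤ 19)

2.247

At 2852 K (t = 28.52):
  B = 138.5·ln(28.52 − 10) − 305.0 = 138.5·ln 18.52 − 305.0 = 138.5·2.9189 − 305.0 = 99.261.
At 5526 K (t = 55.26):
  B = 138.5·ln(55.26 − 10) − 305.0 = 138.5·ln 45.26 − 305.0 = 138.5·3.8124 − 305.0 = 223.021.
Gain = 223.021 / 99.261 = 2.2468 → 2.247.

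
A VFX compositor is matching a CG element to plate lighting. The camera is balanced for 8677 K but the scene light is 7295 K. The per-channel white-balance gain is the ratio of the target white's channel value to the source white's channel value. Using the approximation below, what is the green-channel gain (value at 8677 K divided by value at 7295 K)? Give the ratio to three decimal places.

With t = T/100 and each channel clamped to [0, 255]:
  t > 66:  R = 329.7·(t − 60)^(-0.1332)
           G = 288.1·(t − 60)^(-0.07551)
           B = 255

0.947

At 7295 K (t = 72.95):
  G = 288.1·(72.95 − 60)^(-0.07551) = 288.1·12.95^(-0.07551) = 288.1·0.82416 = 237.441.
At 8677 K (t = 86.77):
  G = 288.1·(86.77 − 60)^(-0.07551) = 288.1·26.77^(-0.07551) = 288.1·0.78019 = 224.772.
Gain = 224.772 / 237.441 = 0.9466 → 0.947.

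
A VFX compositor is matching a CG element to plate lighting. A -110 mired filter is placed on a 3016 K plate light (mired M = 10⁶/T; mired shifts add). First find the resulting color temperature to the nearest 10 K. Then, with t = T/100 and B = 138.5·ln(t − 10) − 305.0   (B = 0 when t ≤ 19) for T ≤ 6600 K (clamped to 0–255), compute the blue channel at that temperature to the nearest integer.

188

M_in = 10⁶/3016 = 331.56; M_out = 331.56 + (-110) = 221.56.
T_out = 10⁶/221.56 = 4513.3 K → 4510 K; t = 45.1.
B = 138.5·ln(45.1 − 10) − 305.0 = 138.5·ln 35.1 − 305.0 = 138.5·3.5582 − 305.0 = 187.811.
Rounded: 188.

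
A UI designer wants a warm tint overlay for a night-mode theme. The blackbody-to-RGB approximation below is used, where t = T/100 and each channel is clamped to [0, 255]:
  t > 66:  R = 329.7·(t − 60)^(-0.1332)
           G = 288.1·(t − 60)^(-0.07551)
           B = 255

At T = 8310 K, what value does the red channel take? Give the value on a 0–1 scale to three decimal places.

t = 8310/100 = 83.1; the t > 66 branch applies.
R = 329.7·(83.1 − 60)^(-0.1332) = 329.7·23.1^(-0.1332) = 329.7·0.65821 = 217.013.
On a 0–1 scale: 217.013/255 = 0.8510 → 0.851.

0.851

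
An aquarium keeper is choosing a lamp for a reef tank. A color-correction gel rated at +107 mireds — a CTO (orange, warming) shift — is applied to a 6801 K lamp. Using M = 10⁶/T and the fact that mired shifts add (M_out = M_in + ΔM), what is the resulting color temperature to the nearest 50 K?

M_in = 10⁶/6801 = 147.04 mireds.
M_out = 147.04 + (+107) = 254.04 mireds.
T_out = 10⁶/254.04 = 3936.4 K → 3950 K.

3950 K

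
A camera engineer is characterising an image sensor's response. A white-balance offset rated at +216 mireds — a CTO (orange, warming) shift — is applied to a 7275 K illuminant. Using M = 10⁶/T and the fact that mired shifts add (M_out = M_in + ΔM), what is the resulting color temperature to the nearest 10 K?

2830 K

M_in = 10⁶/7275 = 137.46 mireds.
M_out = 137.46 + (+216) = 353.46 mireds.
T_out = 10⁶/353.46 = 2829.2 K → 2830 K.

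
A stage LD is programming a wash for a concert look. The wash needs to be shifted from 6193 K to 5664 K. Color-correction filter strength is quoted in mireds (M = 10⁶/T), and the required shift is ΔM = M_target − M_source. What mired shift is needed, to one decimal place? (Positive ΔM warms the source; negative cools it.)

+15.1 mireds

M_source = 10⁶/6193 = 161.473; M_target = 10⁶/5664 = 176.554.
ΔM = 176.554 − 161.473 = 15.081 → +15.1 mireds, a warming shift.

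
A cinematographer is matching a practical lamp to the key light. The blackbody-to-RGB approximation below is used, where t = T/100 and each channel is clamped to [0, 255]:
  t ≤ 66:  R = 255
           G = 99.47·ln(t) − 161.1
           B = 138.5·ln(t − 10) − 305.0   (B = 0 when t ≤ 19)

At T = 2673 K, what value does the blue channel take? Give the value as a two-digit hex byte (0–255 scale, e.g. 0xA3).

t = 2673/100 = 26.73; the t ≤ 66 branch applies.
B = 138.5·ln(26.73 − 10) − 305.0 = 138.5·ln 16.73 − 305.0 = 138.5·2.8172 − 305.0 = 85.183.
Rounded: 85; in hex, 0x55.

0x55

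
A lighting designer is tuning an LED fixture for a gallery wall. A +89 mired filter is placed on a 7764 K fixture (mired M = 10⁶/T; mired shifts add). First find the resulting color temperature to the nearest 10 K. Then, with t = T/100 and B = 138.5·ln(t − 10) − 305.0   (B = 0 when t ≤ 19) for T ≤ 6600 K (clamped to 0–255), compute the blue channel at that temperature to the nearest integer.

191

M_in = 10⁶/7764 = 128.80; M_out = 128.80 + (+89) = 217.80.
T_out = 10⁶/217.80 = 4591.4 K → 4590 K; t = 45.9.
B = 138.5·ln(45.9 − 10) − 305.0 = 138.5·ln 35.9 − 305.0 = 138.5·3.5807 − 305.0 = 190.932.
Rounded: 191.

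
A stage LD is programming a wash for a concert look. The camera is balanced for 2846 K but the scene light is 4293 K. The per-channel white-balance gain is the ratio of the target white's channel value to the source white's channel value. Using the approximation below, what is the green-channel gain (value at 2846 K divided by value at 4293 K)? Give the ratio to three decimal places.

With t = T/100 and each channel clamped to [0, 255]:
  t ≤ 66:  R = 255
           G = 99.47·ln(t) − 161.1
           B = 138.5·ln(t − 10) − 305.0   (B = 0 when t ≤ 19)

At 4293 K (t = 42.93):
  G = 99.47·ln 42.93 − 161.1 = 99.47·3.7596 − 161.1 = 212.865.
At 2846 K (t = 28.46):
  G = 99.47·ln 28.46 − 161.1 = 99.47·3.3485 − 161.1 = 171.975.
Gain = 171.975 / 212.865 = 0.8079 → 0.808.

0.808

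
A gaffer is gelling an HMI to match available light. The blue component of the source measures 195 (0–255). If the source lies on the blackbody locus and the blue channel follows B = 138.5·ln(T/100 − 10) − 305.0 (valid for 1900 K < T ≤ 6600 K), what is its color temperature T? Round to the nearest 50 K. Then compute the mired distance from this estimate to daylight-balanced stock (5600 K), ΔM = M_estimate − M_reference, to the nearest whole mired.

+34 mireds

ln(t − 10) = (195 + 305.0) / 138.5 = 3.6101.
t − 10 = e^3.6101 = 36.970, so t = 46.970.
T = 100·t = 4697 K → 4700 K to the nearest 50 K.
M_estimate = 10⁶/4700 = 212.77; M_reference = 10⁶/5600 = 178.57.
ΔM = 212.77 − 178.57 = 34.19 → +34 mireds.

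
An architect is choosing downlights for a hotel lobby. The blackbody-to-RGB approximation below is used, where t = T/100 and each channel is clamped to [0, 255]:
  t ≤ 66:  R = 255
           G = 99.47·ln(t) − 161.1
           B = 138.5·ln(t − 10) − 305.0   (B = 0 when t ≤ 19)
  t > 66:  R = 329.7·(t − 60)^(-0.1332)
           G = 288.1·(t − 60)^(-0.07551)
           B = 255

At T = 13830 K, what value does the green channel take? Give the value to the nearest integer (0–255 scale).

t = 13830/100 = 138.3; the t > 66 branch applies.
G = 288.1·(138.3 − 60)^(-0.07551) = 288.1·78.3^(-0.07551) = 288.1·0.71945 = 207.274.
Rounded: 207.

207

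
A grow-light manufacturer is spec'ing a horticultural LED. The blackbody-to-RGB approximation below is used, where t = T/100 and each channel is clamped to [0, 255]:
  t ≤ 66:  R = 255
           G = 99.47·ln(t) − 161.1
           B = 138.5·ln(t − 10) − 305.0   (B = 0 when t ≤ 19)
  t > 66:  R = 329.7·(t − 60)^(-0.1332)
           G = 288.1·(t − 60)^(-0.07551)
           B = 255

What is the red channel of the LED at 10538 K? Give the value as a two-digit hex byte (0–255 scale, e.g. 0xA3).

0xC6

t = 10538/100 = 105.38; the t > 66 branch applies.
R = 329.7·(105.38 − 60)^(-0.1332) = 329.7·45.38^(-0.1332) = 329.7·0.60160 = 198.347.
Rounded: 198; in hex, 0xC6.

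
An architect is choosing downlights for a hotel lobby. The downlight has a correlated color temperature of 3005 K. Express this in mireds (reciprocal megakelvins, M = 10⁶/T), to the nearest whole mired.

333 mireds

M = 10⁶ / 3005 = 332.779 → 333 mireds.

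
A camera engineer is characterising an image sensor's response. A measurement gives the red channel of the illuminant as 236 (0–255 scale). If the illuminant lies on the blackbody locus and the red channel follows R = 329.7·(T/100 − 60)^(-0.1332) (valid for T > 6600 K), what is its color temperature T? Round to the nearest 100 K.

7200 K

(t − 60)^(-0.1332) = 236/329.7 = 0.71580.
t − 60 = 0.71580^(1/-0.1332) = 0.71580^(-7.508) = 12.307, so t = 72.307.
T = 100·t = 7231 K → 7200 K to the nearest 100 K.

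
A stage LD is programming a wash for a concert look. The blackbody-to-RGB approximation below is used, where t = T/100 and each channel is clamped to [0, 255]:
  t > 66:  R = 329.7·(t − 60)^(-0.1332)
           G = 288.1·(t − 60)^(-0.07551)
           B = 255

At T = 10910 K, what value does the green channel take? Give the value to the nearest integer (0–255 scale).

215

t = 10910/100 = 109.1; the t > 66 branch applies.
G = 288.1·(109.1 − 60)^(-0.07551) = 288.1·49.1^(-0.07551) = 288.1·0.74526 = 214.709.
Rounded: 215.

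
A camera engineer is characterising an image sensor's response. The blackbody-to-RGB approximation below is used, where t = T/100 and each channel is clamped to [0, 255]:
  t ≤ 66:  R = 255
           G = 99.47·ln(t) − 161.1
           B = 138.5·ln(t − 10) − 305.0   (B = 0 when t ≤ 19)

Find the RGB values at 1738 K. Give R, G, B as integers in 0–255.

t = 1738/100 = 17.38; the t ≤ 66 branch applies.
R = 255 by definition for t ≤ 66.
G = 99.47·ln 17.38 − 161.1 = 99.47·2.8553 − 161.1 = 122.919.
t = 17.38 ≤ 19, so B = 0.
Rounded: (255, 123, 0).

R=255, G=123, B=0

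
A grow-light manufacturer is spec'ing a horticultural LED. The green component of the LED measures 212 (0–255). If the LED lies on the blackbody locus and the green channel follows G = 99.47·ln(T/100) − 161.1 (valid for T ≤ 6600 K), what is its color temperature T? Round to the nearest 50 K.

4250 K

ln t = (212 + 161.1) / 99.47 = 3.7509.
t = e^3.7509 = 42.559.
T = 100·t = 4256 K → 4250 K to the nearest 50 K.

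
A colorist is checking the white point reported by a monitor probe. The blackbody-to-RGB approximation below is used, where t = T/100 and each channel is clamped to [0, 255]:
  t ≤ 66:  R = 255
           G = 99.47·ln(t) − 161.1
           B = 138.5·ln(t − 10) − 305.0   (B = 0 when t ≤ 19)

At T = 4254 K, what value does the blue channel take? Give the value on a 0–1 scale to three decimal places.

0.695

t = 4254/100 = 42.54; the t ≤ 66 branch applies.
B = 138.5·ln(42.54 − 10) − 305.0 = 138.5·ln 32.54 − 305.0 = 138.5·3.4825 − 305.0 = 177.322.
On a 0–1 scale: 177.322/255 = 0.6954 → 0.695.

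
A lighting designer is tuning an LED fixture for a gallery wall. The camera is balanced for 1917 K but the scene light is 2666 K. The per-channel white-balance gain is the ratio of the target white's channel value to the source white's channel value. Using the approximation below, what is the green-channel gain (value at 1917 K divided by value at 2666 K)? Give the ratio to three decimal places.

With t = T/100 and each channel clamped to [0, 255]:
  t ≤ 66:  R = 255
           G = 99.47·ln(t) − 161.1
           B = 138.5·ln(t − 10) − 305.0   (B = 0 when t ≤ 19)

At 2666 K (t = 26.66):
  G = 99.47·ln 26.66 − 161.1 = 99.47·3.2832 − 161.1 = 165.476.
At 1917 K (t = 19.17):
  G = 99.47·ln 19.17 − 161.1 = 99.47·2.9533 − 161.1 = 132.669.
Gain = 132.669 / 165.476 = 0.8017 → 0.802.

0.802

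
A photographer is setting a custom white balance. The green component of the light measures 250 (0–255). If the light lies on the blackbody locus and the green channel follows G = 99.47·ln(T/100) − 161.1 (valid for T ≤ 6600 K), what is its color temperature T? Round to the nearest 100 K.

ln t = (250 + 161.1) / 99.47 = 4.1329.
t = e^4.1329 = 62.359.
T = 100·t = 6236 K → 6200 K to the nearest 100 K.

6200 K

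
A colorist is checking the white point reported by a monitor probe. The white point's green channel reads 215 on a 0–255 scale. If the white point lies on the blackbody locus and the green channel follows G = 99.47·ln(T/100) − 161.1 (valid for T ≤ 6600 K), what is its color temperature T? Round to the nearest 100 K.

ln t = (215 + 161.1) / 99.47 = 3.7810.
t = e^3.7810 = 43.862.
T = 100·t = 4386 K → 4400 K to the nearest 100 K.

4400 K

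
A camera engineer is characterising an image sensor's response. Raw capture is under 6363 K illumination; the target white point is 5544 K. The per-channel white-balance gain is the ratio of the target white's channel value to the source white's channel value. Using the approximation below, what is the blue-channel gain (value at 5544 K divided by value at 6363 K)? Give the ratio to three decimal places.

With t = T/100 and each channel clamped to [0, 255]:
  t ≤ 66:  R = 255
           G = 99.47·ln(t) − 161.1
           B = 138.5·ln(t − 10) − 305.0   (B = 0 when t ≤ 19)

At 6363 K (t = 63.63):
  B = 138.5·ln(63.63 − 10) − 305.0 = 138.5·ln 53.63 − 305.0 = 138.5·3.9821 − 305.0 = 246.522.
At 5544 K (t = 55.44):
  B = 138.5·ln(55.44 − 10) − 305.0 = 138.5·ln 45.44 − 305.0 = 138.5·3.8164 − 305.0 = 223.570.
Gain = 223.570 / 246.522 = 0.9069 → 0.907.

0.907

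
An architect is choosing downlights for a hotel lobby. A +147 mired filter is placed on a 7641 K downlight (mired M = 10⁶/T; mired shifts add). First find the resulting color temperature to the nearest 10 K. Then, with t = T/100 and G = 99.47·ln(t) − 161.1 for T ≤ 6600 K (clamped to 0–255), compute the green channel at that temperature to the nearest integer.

M_in = 10⁶/7641 = 130.87; M_out = 130.87 + (+147) = 277.87.
T_out = 10⁶/277.87 = 3598.8 K → 3600 K; t = 36.
G = 99.47·ln 36 − 161.1 = 99.47·3.5835 − 161.1 = 195.353.
Rounded: 195.

195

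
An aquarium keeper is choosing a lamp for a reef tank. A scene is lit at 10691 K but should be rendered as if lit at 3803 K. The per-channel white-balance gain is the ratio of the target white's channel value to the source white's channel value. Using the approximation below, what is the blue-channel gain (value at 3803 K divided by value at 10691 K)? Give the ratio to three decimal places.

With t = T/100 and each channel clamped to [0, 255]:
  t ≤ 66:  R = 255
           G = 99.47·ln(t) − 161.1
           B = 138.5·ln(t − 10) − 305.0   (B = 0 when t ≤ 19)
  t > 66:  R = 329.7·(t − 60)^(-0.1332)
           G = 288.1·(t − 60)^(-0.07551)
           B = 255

At 10691 K (t = 106.91):
  B = 255 by definition for t > 66.
At 3803 K (t = 38.03):
  B = 138.5·ln(38.03 − 10) − 305.0 = 138.5·ln 28.03 − 305.0 = 138.5·3.3333 − 305.0 = 156.659.
Gain = 156.659 / 255.000 = 0.6143 → 0.614.

0.614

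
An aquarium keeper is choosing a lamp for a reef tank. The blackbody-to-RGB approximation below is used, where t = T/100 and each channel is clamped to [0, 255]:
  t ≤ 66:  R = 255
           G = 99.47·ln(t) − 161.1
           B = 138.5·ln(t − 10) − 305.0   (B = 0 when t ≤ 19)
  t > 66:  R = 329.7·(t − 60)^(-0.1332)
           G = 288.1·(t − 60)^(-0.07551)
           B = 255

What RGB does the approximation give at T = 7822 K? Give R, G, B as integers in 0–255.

t = 7822/100 = 78.22; the t > 66 branch applies.
R = 329.7·(78.22 − 60)^(-0.1332) = 329.7·18.22^(-0.1332) = 329.7·0.67935 = 223.982.
G = 288.1·(78.22 − 60)^(-0.07551) = 288.1·18.22^(-0.07551) = 288.1·0.80319 = 231.398.
B = 255 by definition for t > 66.
Rounded: (224, 231, 255).

R=224, G=231, B=255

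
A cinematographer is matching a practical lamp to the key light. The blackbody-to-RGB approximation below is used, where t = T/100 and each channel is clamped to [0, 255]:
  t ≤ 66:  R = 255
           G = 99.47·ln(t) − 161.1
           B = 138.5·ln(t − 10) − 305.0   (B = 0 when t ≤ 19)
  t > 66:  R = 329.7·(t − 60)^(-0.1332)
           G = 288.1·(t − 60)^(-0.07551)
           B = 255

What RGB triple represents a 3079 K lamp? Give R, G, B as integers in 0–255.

R=255, G=180, B=115

t = 3079/100 = 30.79; the t ≤ 66 branch applies.
R = 255 by definition for t ≤ 66.
G = 99.47·ln 30.79 − 161.1 = 99.47·3.4272 − 161.1 = 179.803.
B = 138.5·ln(30.79 − 10) − 305.0 = 138.5·ln 20.79 − 305.0 = 138.5·3.0345 − 305.0 = 115.274.
Rounded: (255, 180, 115).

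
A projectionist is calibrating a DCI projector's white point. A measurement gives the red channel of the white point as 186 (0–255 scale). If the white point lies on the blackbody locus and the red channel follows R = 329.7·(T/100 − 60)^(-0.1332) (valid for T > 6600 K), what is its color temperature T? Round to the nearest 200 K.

(t − 60)^(-0.1332) = 186/329.7 = 0.56415.
t − 60 = 0.56415^(1/-0.1332) = 0.56415^(-7.508) = 73.521, so t = 133.521.
T = 100·t = 13352 K → 13400 K to the nearest 200 K.

13400 K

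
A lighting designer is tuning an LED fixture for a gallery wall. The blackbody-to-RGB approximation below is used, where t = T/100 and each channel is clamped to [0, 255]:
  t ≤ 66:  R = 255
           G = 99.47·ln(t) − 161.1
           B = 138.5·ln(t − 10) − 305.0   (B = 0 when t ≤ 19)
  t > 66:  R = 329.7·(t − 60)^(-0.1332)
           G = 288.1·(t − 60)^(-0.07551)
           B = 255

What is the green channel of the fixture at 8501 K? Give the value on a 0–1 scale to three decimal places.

t = 8501/100 = 85.01; the t > 66 branch applies.
G = 288.1·(85.01 − 60)^(-0.07551) = 288.1·25.01^(-0.07551) = 288.1·0.78420 = 225.929.
On a 0–1 scale: 225.929/255 = 0.8860 → 0.886.

0.886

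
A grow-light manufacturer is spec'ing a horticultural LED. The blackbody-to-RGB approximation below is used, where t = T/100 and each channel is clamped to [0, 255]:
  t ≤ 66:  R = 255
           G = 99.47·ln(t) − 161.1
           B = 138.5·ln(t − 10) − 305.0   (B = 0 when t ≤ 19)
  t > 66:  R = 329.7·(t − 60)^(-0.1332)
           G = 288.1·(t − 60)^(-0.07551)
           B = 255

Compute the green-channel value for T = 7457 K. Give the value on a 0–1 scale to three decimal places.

t = 7457/100 = 74.57; the t > 66 branch applies.
G = 288.1·(74.57 − 60)^(-0.07551) = 288.1·14.57^(-0.07551) = 288.1·0.81686 = 235.337.
On a 0–1 scale: 235.337/255 = 0.9229 → 0.923.

0.923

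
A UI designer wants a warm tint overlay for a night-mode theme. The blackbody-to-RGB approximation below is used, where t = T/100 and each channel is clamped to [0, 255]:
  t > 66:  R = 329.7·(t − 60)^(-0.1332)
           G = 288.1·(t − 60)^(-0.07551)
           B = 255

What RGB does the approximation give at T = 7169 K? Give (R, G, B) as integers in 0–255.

(238, 239, 255)

t = 7169/100 = 71.69; the t > 66 branch applies.
R = 329.7·(71.69 − 60)^(-0.1332) = 329.7·11.69^(-0.1332) = 329.7·0.72072 = 237.622.
G = 288.1·(71.69 − 60)^(-0.07551) = 288.1·11.69^(-0.07551) = 288.1·0.83056 = 239.283.
B = 255 by definition for t > 66.
Rounded: (238, 239, 255).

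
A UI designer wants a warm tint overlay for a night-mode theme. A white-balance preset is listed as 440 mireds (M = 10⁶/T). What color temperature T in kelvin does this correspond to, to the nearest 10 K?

2270 K

T = 10⁶ / 440 = 2272.73 K → 2270 K.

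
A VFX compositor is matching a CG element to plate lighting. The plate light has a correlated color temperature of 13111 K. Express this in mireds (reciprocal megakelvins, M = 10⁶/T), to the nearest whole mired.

76 mireds

M = 10⁶ / 13111 = 76.272 → 76 mireds.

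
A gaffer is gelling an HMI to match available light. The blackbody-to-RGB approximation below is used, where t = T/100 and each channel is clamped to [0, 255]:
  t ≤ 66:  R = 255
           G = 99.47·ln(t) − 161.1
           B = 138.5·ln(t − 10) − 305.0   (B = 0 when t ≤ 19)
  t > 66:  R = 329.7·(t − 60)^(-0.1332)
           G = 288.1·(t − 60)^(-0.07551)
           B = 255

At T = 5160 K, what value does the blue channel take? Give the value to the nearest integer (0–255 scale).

211

t = 5160/100 = 51.6; the t ≤ 66 branch applies.
B = 138.5·ln(51.6 − 10) − 305.0 = 138.5·ln 41.6 − 305.0 = 138.5·3.7281 − 305.0 = 211.342.
Rounded: 211.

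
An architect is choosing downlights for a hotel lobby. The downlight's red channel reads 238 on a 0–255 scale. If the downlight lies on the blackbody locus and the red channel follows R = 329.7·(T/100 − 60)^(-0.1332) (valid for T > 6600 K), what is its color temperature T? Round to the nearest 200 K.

7200 K

(t − 60)^(-0.1332) = 238/329.7 = 0.72187.
t − 60 = 0.72187^(1/-0.1332) = 0.72187^(-7.508) = 11.551, so t = 71.551.
T = 100·t = 7155 K → 7200 K to the nearest 200 K.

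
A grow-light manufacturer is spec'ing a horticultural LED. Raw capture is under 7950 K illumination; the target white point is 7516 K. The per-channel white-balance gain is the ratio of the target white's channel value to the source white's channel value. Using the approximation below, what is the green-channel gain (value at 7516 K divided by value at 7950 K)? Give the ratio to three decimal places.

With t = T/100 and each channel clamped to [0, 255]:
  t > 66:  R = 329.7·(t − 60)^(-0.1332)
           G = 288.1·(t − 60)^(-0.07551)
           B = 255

At 7950 K (t = 79.5):
  G = 288.1·(79.5 − 60)^(-0.07551) = 288.1·19.5^(-0.07551) = 288.1·0.79908 = 230.215.
At 7516 K (t = 75.16):
  G = 288.1·(75.16 − 60)^(-0.07551) = 288.1·15.16^(-0.07551) = 288.1·0.81441 = 234.633.
Gain = 234.633 / 230.215 = 1.0192 → 1.019.

1.019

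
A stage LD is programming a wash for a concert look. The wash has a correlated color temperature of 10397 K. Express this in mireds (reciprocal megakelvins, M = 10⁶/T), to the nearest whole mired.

96 mireds

M = 10⁶ / 10397 = 96.182 → 96 mireds.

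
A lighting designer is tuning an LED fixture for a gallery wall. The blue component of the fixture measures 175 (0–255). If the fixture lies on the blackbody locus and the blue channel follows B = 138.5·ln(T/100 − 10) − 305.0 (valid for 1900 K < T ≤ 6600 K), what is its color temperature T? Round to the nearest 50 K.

ln(t − 10) = (175 + 305.0) / 138.5 = 3.4657.
t − 10 = e^3.4657 = 31.999, so t = 41.999.
T = 100·t = 4200 K → 4200 K to the nearest 50 K.

4200 K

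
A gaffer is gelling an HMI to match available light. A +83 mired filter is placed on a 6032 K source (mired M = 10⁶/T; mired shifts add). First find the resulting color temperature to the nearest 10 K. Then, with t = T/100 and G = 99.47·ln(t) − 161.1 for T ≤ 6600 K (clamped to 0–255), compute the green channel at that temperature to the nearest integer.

206

M_in = 10⁶/6032 = 165.78; M_out = 165.78 + (+83) = 248.78.
T_out = 10⁶/248.78 = 4019.6 K → 4020 K; t = 40.2.
G = 99.47·ln 40.2 − 161.1 = 99.47·3.6939 − 161.1 = 206.329.
Rounded: 206.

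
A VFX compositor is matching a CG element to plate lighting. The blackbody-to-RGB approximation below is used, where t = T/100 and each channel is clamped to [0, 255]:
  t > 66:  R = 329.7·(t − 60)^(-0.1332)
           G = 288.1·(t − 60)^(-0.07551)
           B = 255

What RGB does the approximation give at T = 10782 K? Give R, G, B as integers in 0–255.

t = 10782/100 = 107.82; the t > 66 branch applies.
R = 329.7·(107.82 − 60)^(-0.1332) = 329.7·47.82^(-0.1332) = 329.7·0.59741 = 196.968.
G = 288.1·(107.82 − 60)^(-0.07551) = 288.1·47.82^(-0.07551) = 288.1·0.74675 = 215.137.
B = 255 by definition for t > 66.
Rounded: (197, 215, 255).

R=197, G=215, B=255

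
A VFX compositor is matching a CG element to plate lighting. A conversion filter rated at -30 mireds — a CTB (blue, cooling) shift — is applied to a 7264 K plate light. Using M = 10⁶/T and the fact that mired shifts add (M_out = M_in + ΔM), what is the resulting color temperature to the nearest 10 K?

9290 K

M_in = 10⁶/7264 = 137.67 mireds.
M_out = 137.67 + (-30) = 107.67 mireds.
T_out = 10⁶/107.67 = 9288.1 K → 9290 K.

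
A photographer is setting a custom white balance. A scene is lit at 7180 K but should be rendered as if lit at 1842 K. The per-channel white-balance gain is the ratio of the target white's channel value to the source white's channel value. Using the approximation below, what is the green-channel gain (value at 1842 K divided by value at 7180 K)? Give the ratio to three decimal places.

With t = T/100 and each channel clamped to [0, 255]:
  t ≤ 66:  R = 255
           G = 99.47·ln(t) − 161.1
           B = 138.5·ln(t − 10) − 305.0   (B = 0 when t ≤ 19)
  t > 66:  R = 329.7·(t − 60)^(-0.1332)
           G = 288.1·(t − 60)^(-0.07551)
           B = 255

0.538

At 7180 K (t = 71.8):
  G = 288.1·(71.8 − 60)^(-0.07551) = 288.1·11.8^(-0.07551) = 288.1·0.82997 = 239.114.
At 1842 K (t = 18.42):
  G = 99.47·ln 18.42 − 161.1 = 99.47·2.9134 − 161.1 = 128.700.
Gain = 128.700 / 239.114 = 0.5382 → 0.538.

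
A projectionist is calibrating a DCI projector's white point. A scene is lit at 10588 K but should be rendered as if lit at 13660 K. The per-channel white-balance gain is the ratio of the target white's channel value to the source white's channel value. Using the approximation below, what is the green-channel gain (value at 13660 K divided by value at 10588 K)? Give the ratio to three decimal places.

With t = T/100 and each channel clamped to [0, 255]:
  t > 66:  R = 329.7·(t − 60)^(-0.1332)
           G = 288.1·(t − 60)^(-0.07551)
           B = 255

At 10588 K (t = 105.88):
  G = 288.1·(105.88 − 60)^(-0.07551) = 288.1·45.88^(-0.07551) = 288.1·0.74908 = 215.811.
At 13660 K (t = 136.6):
  G = 288.1·(136.6 − 60)^(-0.07551) = 288.1·76.6^(-0.07551) = 288.1·0.72065 = 207.618.
Gain = 207.618 / 215.811 = 0.9620 → 0.962.

0.962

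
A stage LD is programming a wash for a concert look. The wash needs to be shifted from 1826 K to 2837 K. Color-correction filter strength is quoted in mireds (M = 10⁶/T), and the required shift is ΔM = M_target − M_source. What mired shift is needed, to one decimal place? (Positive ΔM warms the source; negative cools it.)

-195.2 mireds

M_source = 10⁶/1826 = 547.645; M_target = 10⁶/2837 = 352.485.
ΔM = 352.485 − 547.645 = -195.160 → -195.2 mireds, a cooling shift.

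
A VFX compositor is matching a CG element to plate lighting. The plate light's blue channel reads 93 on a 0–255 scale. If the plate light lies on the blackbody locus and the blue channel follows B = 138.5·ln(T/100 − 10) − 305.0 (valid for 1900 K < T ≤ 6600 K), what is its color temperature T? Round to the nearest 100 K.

ln(t − 10) = (93 + 305.0) / 138.5 = 2.8736.
t − 10 = e^2.8736 = 17.701, so t = 27.701.
T = 100·t = 2770 K → 2800 K to the nearest 100 K.

2800 K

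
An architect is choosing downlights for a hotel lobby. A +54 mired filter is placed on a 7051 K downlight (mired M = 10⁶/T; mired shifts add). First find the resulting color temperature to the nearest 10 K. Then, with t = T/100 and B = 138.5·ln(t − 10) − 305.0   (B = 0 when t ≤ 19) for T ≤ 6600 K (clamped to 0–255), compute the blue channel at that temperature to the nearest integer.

M_in = 10⁶/7051 = 141.82; M_out = 141.82 + (+54) = 195.82.
T_out = 10⁶/195.82 = 5106.6 K → 5110 K; t = 51.1.
B = 138.5·ln(51.1 − 10) − 305.0 = 138.5·ln 41.1 − 305.0 = 138.5·3.7160 − 305.0 = 209.667.
Rounded: 210.

210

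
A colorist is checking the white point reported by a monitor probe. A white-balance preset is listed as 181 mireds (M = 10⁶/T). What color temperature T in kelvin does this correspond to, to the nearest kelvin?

T = 10⁶ / 181 = 5524.86 K → 5525 K.

5525 K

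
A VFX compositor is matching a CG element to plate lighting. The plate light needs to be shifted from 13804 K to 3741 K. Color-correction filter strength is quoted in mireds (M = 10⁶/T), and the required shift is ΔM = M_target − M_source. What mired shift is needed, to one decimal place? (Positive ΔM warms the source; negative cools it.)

+194.9 mireds

M_source = 10⁶/13804 = 72.443; M_target = 10⁶/3741 = 267.308.
ΔM = 267.308 − 72.443 = 194.865 → +194.9 mireds, a warming shift.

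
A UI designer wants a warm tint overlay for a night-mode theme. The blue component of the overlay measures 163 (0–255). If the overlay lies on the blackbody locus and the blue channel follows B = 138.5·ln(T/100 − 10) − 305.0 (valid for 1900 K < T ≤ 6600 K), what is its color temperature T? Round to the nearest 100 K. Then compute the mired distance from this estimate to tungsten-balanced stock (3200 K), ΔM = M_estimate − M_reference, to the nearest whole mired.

ln(t − 10) = (163 + 305.0) / 138.5 = 3.3791.
t − 10 = e^3.3791 = 29.343, so t = 39.343.
T = 100·t = 3934 K → 3900 K to the nearest 100 K.
M_estimate = 10⁶/3900 = 256.41; M_reference = 10⁶/3200 = 312.50.
ΔM = 256.41 − 312.50 = -56.09 → -56 mireds.

-56 mireds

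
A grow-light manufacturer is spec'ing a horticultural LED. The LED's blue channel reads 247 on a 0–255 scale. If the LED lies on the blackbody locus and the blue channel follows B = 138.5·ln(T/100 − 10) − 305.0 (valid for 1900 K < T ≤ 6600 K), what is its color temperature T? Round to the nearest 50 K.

6400 K

ln(t − 10) = (247 + 305.0) / 138.5 = 3.9856.
t − 10 = e^3.9856 = 53.815, so t = 63.815.
T = 100·t = 6382 K → 6400 K to the nearest 50 K.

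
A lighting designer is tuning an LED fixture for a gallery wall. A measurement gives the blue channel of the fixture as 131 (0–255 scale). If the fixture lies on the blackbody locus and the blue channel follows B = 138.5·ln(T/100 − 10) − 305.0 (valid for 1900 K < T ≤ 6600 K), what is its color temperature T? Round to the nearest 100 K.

ln(t − 10) = (131 + 305.0) / 138.5 = 3.1480.
t − 10 = e^3.1480 = 23.290, so t = 33.290.
T = 100·t = 3329 K → 3300 K to the nearest 100 K.

3300 K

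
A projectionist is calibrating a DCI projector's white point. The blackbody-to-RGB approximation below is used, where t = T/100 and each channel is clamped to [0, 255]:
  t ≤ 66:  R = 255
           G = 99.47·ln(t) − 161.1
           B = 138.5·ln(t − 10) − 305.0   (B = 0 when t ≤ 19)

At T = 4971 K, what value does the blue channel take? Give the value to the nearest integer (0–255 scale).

t = 4971/100 = 49.71; the t ≤ 66 branch applies.
B = 138.5·ln(49.71 − 10) − 305.0 = 138.5·ln 39.71 − 305.0 = 138.5·3.6816 − 305.0 = 204.902.
Rounded: 205.

205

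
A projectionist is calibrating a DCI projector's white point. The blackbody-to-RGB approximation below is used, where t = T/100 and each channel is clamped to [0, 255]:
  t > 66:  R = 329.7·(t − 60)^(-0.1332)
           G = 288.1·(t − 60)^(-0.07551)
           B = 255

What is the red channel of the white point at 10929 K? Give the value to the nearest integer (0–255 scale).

196

t = 10929/100 = 109.29; the t > 66 branch applies.
R = 329.7·(109.29 − 60)^(-0.1332) = 329.7·49.29^(-0.1332) = 329.7·0.59501 = 196.175.
Rounded: 196.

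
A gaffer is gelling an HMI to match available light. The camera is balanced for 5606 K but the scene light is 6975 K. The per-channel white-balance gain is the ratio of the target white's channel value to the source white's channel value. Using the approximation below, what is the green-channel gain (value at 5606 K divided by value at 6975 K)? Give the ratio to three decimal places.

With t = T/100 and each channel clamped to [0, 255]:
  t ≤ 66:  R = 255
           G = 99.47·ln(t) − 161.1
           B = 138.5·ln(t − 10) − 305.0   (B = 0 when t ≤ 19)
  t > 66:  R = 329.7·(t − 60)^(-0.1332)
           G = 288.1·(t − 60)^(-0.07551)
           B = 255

0.987

At 6975 K (t = 69.75):
  G = 288.1·(69.75 − 60)^(-0.07551) = 288.1·9.75^(-0.07551) = 288.1·0.84202 = 242.585.
At 5606 K (t = 56.06):
  G = 99.47·ln 56.06 − 161.1 = 99.47·4.0264 − 161.1 = 239.408.
Gain = 239.408 / 242.585 = 0.9869 → 0.987.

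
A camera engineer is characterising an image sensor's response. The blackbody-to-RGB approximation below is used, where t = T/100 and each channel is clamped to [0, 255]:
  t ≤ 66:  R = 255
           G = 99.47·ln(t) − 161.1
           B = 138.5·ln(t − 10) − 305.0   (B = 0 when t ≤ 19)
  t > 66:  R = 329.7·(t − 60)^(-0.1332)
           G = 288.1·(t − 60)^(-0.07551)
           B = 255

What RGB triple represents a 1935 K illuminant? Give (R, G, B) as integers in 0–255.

(255, 134, 5)

t = 1935/100 = 19.35; the t ≤ 66 branch applies.
R = 255 by definition for t ≤ 66.
G = 99.47·ln 19.35 − 161.1 = 99.47·2.9627 − 161.1 = 133.599.
B = 138.5·ln(19.35 − 10) − 305.0 = 138.5·ln 9.35 − 305.0 = 138.5·2.2354 − 305.0 = 4.600.
Rounded: (255, 134, 5).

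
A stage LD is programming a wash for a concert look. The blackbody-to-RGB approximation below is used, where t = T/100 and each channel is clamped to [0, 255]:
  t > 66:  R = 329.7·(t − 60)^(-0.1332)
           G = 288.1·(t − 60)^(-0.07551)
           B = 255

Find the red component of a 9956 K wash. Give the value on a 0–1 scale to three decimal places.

0.792

t = 9956/100 = 99.56; the t > 66 branch applies.
R = 329.7·(99.56 − 60)^(-0.1332) = 329.7·39.56^(-0.1332) = 329.7·0.61270 = 202.006.
On a 0–1 scale: 202.006/255 = 0.7922 → 0.792.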